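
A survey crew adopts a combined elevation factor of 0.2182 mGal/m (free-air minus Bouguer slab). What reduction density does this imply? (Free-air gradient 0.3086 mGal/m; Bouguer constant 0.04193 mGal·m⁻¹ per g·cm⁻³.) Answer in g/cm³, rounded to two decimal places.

0.2182 = 0.3086 − 0.04193 × ρ
ρ = (0.3086 − 0.2182) / 0.04193 = 2.16 g/cm³

2.16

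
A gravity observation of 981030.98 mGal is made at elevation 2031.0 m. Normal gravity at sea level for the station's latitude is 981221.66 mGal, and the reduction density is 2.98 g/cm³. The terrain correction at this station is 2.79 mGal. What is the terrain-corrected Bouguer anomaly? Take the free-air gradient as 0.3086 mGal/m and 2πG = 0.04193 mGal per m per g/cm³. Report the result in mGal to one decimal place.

Free-air correction = 0.3086 × 2031.0 = 626.77 mGal
Free-air anomaly = 981030.98 − 981221.66 + (626.77) = 436.09 mGal
Bouguer slab correction = 0.04193 × 2.98 × 2031.0 = 253.78 mGal
Simple Bouguer anomaly = 436.09 − (253.78) = 182.31 mGal
Complete Bouguer anomaly = 182.31 + 2.79 = 185.10 mGal

185.1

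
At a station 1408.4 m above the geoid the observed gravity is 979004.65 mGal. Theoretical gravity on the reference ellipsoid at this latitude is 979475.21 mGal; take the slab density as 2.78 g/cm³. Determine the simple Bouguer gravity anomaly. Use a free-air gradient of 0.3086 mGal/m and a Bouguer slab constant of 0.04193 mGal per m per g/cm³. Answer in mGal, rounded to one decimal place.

-200.1

Free-air correction = 0.3086 × 1408.4 = 434.63 mGal
Free-air anomaly = 979004.65 − 979475.21 + (434.63) = -35.93 mGal
Bouguer slab correction = 0.04193 × 2.78 × 1408.4 = 164.17 mGal
Simple Bouguer anomaly = -35.93 − (164.17) = -200.10 mGal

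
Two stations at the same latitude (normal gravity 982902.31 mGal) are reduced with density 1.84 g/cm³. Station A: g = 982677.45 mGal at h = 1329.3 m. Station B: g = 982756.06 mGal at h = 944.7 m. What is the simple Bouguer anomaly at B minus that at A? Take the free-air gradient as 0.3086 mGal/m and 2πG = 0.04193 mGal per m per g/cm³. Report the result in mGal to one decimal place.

Δg_SB(A) = 982677.45 − 982902.31 + 0.3086×1329.3 − 0.04193×1.84×1329.3 = 82.80 mGal
Δg_SB(B) = 982756.06 − 982902.31 + 0.3086×944.7 − 0.04193×1.84×944.7 = 72.40 mGal
Difference = 72.40 − (82.80) = -10.40 mGal

-10.4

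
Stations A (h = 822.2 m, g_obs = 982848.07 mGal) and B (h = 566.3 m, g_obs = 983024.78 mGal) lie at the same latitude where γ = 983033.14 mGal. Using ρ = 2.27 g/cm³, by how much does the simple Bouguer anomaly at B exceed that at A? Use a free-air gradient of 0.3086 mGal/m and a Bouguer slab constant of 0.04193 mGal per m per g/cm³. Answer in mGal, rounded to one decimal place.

122.1

Δg_SB(A) = 982848.07 − 983033.14 + 0.3086×822.2 − 0.04193×2.27×822.2 = -9.60 mGal
Δg_SB(B) = 983024.78 − 983033.14 + 0.3086×566.3 − 0.04193×2.27×566.3 = 112.50 mGal
Difference = 112.50 − (-9.60) = 122.10 mGal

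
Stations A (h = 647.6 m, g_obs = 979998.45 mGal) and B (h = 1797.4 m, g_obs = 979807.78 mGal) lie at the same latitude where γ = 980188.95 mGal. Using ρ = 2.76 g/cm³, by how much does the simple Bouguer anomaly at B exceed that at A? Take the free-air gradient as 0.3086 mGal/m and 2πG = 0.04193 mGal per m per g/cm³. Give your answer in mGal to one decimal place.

31.1

Δg_SB(A) = 979998.45 − 980188.95 + 0.3086×647.6 − 0.04193×2.76×647.6 = -65.60 mGal
Δg_SB(B) = 979807.78 − 980188.95 + 0.3086×1797.4 − 0.04193×2.76×1797.4 = -34.50 mGal
Difference = -34.50 − (-65.60) = 31.10 mGal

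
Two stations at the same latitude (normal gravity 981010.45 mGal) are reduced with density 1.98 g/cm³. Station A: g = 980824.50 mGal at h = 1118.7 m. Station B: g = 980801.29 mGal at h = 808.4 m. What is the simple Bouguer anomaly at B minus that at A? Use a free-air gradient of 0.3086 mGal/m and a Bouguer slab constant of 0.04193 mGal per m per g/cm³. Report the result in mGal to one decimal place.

-93.2

Δg_SB(A) = 980824.50 − 981010.45 + 0.3086×1118.7 − 0.04193×1.98×1118.7 = 66.40 mGal
Δg_SB(B) = 980801.29 − 981010.45 + 0.3086×808.4 − 0.04193×1.98×808.4 = -26.80 mGal
Difference = -26.80 − (66.40) = -93.20 mGal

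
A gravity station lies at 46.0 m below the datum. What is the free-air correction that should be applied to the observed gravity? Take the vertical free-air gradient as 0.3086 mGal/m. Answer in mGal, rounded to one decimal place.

Free-air correction = 0.3086 × -46.0 = -14.2 mGal

-14.2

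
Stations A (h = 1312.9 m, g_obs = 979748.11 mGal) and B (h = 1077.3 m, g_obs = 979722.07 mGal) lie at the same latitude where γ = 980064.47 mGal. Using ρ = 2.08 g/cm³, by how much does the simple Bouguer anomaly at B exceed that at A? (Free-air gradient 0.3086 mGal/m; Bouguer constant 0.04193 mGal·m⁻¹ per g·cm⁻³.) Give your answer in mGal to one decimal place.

-78.2

Δg_SB(A) = 979748.11 − 980064.47 + 0.3086×1312.9 − 0.04193×2.08×1312.9 = -25.70 mGal
Δg_SB(B) = 979722.07 − 980064.47 + 0.3086×1077.3 − 0.04193×2.08×1077.3 = -103.90 mGal
Difference = -103.90 − (-25.70) = -78.20 mGal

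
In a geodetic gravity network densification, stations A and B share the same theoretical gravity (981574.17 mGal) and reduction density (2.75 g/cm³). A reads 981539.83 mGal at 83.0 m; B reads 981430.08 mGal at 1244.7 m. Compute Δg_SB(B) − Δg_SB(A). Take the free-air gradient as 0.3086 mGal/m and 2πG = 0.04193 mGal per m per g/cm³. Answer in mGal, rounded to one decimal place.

114.8

Δg_SB(A) = 981539.83 − 981574.17 + 0.3086×83.0 − 0.04193×2.75×83.0 = -18.30 mGal
Δg_SB(B) = 981430.08 − 981574.17 + 0.3086×1244.7 − 0.04193×2.75×1244.7 = 96.50 mGal
Difference = 96.50 − (-18.30) = 114.80 mGal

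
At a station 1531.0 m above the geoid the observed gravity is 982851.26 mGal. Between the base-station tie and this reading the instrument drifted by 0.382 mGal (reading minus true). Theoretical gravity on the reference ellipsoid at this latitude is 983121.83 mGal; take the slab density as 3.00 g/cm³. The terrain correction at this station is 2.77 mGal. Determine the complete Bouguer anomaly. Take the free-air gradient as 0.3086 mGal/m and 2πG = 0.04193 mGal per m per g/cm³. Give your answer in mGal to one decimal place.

Drift-corrected reading = 982851.26 − (0.382) = 982850.878 mGal
Free-air correction = 0.3086 × 1531.0 = 472.47 mGal
Free-air anomaly = 982850.878 − 983121.83 + (472.47) = 201.518 mGal
Bouguer slab correction = 0.04193 × 3.00 × 1531.0 = 192.58 mGal
Simple Bouguer anomaly = 201.518 − (192.58) = 8.938 mGal
Complete Bouguer anomaly = 8.938 + 2.77 = 11.708 mGal

11.7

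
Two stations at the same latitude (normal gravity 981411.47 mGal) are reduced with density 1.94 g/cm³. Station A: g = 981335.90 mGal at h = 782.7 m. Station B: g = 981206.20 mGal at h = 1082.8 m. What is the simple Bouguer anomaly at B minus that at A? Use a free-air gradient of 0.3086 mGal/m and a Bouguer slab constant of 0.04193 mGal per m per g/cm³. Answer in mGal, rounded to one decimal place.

-61.5

Δg_SB(A) = 981335.90 − 981411.47 + 0.3086×782.7 − 0.04193×1.94×782.7 = 102.30 mGal
Δg_SB(B) = 981206.20 − 981411.47 + 0.3086×1082.8 − 0.04193×1.94×1082.8 = 40.80 mGal
Difference = 40.80 − (102.30) = -61.50 mGal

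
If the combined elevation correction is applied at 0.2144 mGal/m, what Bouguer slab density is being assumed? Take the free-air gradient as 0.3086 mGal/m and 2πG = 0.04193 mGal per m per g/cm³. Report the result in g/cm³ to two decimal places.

2.25

0.2144 = 0.3086 − 0.04193 × ρ
ρ = (0.3086 − 0.2144) / 0.04193 = 2.25 g/cm³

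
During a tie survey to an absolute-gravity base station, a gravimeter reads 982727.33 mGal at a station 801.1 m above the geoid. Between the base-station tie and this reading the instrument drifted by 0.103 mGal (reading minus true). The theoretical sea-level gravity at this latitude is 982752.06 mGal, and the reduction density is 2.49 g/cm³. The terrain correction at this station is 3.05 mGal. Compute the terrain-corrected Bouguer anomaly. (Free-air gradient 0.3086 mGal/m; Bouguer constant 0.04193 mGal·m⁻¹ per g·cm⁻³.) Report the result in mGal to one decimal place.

Drift-corrected reading = 982727.33 − (0.103) = 982727.227 mGal
Free-air correction = 0.3086 × 801.1 = 247.22 mGal
Free-air anomaly = 982727.227 − 982752.06 + (247.22) = 222.387 mGal
Bouguer slab correction = 0.04193 × 2.49 × 801.1 = 83.64 mGal
Simple Bouguer anomaly = 222.387 − (83.64) = 138.747 mGal
Complete Bouguer anomaly = 138.747 + 3.05 = 141.797 mGal

141.8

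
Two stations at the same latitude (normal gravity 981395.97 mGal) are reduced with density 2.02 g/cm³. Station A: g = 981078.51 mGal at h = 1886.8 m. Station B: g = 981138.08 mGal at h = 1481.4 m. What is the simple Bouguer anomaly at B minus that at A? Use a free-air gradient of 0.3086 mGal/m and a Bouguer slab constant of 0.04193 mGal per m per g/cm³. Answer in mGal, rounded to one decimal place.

Δg_SB(A) = 981078.51 − 981395.97 + 0.3086×1886.8 − 0.04193×2.02×1886.8 = 105.00 mGal
Δg_SB(B) = 981138.08 − 981395.97 + 0.3086×1481.4 − 0.04193×2.02×1481.4 = 73.80 mGal
Difference = 73.80 − (105.00) = -31.20 mGal

-31.2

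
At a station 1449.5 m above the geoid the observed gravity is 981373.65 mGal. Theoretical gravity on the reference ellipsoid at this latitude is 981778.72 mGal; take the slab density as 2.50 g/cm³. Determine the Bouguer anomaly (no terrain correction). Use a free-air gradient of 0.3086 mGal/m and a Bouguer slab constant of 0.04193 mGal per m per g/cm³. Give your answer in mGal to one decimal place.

Free-air correction = 0.3086 × 1449.5 = 447.32 mGal
Free-air anomaly = 981373.65 − 981778.72 + (447.32) = 42.25 mGal
Bouguer slab correction = 0.04193 × 2.50 × 1449.5 = 151.94 mGal
Simple Bouguer anomaly = 42.25 − (151.94) = -109.69 mGal

-109.7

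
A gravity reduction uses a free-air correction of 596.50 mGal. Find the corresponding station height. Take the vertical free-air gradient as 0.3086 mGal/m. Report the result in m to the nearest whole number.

h = 596.50 / 0.3086 = 1932.92 m

1933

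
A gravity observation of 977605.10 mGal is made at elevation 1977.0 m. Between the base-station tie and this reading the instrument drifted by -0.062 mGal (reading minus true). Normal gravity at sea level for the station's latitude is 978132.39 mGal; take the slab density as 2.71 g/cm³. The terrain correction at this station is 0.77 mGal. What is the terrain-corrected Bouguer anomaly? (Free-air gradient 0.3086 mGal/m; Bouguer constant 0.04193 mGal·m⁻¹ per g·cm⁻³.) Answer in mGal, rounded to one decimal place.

-141.0

Drift-corrected reading = 977605.10 − (-0.062) = 977605.162 mGal
Free-air correction = 0.3086 × 1977.0 = 610.10 mGal
Free-air anomaly = 977605.162 − 978132.39 + (610.10) = 82.872 mGal
Bouguer slab correction = 0.04193 × 2.71 × 1977.0 = 224.65 mGal
Simple Bouguer anomaly = 82.872 − (224.65) = -141.778 mGal
Complete Bouguer anomaly = -141.778 + 0.77 = -141.008 mGal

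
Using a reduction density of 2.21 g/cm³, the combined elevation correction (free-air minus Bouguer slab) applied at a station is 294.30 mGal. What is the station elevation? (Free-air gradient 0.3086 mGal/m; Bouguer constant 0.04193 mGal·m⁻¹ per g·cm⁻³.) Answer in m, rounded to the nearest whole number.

Combined gradient = 0.3086 − 0.04193 × 2.21 = 0.2159347 mGal/m
h = 294.30 / 0.2159347 = 1362.91 m

1363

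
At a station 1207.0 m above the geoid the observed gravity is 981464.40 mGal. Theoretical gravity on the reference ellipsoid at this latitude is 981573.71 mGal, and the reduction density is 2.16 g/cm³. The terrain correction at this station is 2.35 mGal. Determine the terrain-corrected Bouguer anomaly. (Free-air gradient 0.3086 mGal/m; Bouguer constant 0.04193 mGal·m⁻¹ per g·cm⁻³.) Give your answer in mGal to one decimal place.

156.2

Free-air correction = 0.3086 × 1207.0 = 372.48 mGal
Free-air anomaly = 981464.40 − 981573.71 + (372.48) = 263.17 mGal
Bouguer slab correction = 0.04193 × 2.16 × 1207.0 = 109.32 mGal
Simple Bouguer anomaly = 263.17 − (109.32) = 153.85 mGal
Complete Bouguer anomaly = 153.85 + 2.35 = 156.20 mGal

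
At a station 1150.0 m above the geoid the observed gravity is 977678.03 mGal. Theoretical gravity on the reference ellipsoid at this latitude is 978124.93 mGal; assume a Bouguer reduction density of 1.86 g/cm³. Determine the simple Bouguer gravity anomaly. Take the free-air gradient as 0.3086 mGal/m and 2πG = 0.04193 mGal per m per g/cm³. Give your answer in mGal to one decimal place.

-181.7

Free-air correction = 0.3086 × 1150.0 = 354.89 mGal
Free-air anomaly = 977678.03 − 978124.93 + (354.89) = -92.01 mGal
Bouguer slab correction = 0.04193 × 1.86 × 1150.0 = 89.69 mGal
Simple Bouguer anomaly = -92.01 − (89.69) = -181.70 mGal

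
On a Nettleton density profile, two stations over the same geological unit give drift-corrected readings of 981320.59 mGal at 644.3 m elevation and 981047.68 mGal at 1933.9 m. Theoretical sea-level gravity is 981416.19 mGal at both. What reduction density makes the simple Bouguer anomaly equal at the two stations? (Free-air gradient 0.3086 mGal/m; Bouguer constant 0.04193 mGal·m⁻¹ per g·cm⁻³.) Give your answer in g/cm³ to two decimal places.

2.31

Δg_obs = 981047.68 − 981320.59 = -272.91 mGal over Δh = 1933.9 − 644.3 = 1289.6 m
Equal Bouguer anomalies ⇒ Δg_obs + (0.3086 − 0.04193ρ)·Δh = 0
0.3086 − 0.04193ρ = −Δg_obs/Δh = 0.21162
ρ = (0.3086 − 0.21162) / 0.04193 = 2.31 g/cm³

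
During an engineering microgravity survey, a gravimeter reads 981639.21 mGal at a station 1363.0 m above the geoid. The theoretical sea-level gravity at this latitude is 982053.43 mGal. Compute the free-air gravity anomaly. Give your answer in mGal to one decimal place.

6.4

Free-air correction = 0.3086 × 1363.0 = 420.62 mGal
Free-air anomaly = 981639.21 − 982053.43 + (420.62) = 6.40 mGal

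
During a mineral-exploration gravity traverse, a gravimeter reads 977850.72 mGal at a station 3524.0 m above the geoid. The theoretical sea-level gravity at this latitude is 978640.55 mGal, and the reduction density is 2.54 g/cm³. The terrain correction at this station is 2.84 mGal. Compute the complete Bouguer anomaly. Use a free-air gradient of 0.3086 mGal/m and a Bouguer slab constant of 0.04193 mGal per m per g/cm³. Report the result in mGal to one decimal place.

-74.8

Free-air correction = 0.3086 × 3524.0 = 1087.51 mGal
Free-air anomaly = 977850.72 − 978640.55 + (1087.51) = 297.68 mGal
Bouguer slab correction = 0.04193 × 2.54 × 3524.0 = 375.31 mGal
Simple Bouguer anomaly = 297.68 − (375.31) = -77.63 mGal
Complete Bouguer anomaly = -77.63 + 2.84 = -74.79 mGal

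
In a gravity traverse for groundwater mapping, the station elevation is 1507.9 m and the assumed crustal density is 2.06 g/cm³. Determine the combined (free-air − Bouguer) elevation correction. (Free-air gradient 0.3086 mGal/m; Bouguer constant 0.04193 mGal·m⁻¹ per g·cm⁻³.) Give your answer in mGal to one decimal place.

Combined gradient = 0.3086 − 0.04193 × 2.06 = 0.2222242 mGal/m
Combined elevation correction = 0.2222242 × 1507.9 = 335.1 mGal

335.1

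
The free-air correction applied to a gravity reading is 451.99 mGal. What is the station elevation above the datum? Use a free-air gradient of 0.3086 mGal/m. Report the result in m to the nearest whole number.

1465

h = 451.99 / 0.3086 = 1464.65 m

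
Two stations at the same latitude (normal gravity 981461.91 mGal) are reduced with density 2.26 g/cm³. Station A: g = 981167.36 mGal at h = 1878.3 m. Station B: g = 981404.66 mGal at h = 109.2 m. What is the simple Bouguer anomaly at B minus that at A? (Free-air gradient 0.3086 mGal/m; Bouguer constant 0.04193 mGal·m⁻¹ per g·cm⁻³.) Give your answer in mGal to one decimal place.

-141.0

Δg_SB(A) = 981167.36 − 981461.91 + 0.3086×1878.3 − 0.04193×2.26×1878.3 = 107.10 mGal
Δg_SB(B) = 981404.66 − 981461.91 + 0.3086×109.2 − 0.04193×2.26×109.2 = -33.90 mGal
Difference = -33.90 − (107.10) = -141.00 mGal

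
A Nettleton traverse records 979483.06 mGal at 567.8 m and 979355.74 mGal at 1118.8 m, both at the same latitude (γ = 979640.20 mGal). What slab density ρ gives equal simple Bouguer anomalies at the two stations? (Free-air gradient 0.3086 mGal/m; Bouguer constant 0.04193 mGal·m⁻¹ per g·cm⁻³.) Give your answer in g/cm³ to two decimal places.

1.85

Δg_obs = 979355.74 − 979483.06 = -127.32 mGal over Δh = 1118.8 − 567.8 = 551.0 m
Equal Bouguer anomalies ⇒ Δg_obs + (0.3086 − 0.04193ρ)·Δh = 0
0.3086 − 0.04193ρ = −Δg_obs/Δh = 0.23107
ρ = (0.3086 − 0.23107) / 0.04193 = 1.85 g/cm³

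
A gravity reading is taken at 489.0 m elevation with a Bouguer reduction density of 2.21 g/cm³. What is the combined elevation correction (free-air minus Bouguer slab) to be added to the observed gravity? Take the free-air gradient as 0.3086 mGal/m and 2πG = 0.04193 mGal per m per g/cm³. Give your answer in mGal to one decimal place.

Combined gradient = 0.3086 − 0.04193 × 2.21 = 0.2159347 mGal/m
Combined elevation correction = 0.2159347 × 489.0 = 105.6 mGal

105.6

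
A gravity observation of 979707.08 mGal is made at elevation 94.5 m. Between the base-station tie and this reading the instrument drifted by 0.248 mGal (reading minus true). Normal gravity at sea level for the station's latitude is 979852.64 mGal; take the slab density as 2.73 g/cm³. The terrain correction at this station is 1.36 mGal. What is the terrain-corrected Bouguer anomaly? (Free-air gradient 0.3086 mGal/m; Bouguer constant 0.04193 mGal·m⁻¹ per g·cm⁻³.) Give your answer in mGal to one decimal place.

-126.1

Drift-corrected reading = 979707.08 − (0.248) = 979706.832 mGal
Free-air correction = 0.3086 × 94.5 = 29.16 mGal
Free-air anomaly = 979706.832 − 979852.64 + (29.16) = -116.648 mGal
Bouguer slab correction = 0.04193 × 2.73 × 94.5 = 10.82 mGal
Simple Bouguer anomaly = -116.648 − (10.82) = -127.468 mGal
Complete Bouguer anomaly = -127.468 + 1.36 = -126.108 mGal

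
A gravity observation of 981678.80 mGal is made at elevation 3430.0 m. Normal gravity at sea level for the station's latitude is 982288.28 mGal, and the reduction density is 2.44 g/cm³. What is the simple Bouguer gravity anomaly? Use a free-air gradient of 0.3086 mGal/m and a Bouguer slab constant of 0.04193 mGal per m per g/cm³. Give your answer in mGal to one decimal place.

98.1

Free-air correction = 0.3086 × 3430.0 = 1058.50 mGal
Free-air anomaly = 981678.80 − 982288.28 + (1058.50) = 449.02 mGal
Bouguer slab correction = 0.04193 × 2.44 × 3430.0 = 350.92 mGal
Simple Bouguer anomaly = 449.02 − (350.92) = 98.10 mGal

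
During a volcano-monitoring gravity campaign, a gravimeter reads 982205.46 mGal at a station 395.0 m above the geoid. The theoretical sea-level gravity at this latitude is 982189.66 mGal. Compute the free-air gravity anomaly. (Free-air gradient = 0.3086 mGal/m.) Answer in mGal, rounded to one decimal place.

Free-air correction = 0.3086 × 395.0 = 121.90 mGal
Free-air anomaly = 982205.46 − 982189.66 + (121.90) = 137.70 mGal

137.7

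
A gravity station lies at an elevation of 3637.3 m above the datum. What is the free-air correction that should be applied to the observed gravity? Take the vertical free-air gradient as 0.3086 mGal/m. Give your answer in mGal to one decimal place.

1122.5

Free-air correction = 0.3086 × 3637.3 = 1122.5 mGal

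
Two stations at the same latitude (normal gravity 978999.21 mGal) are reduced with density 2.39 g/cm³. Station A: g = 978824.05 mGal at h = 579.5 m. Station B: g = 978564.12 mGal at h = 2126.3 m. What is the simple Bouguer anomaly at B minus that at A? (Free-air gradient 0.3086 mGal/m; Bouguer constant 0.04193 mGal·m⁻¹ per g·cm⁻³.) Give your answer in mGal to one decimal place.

Δg_SB(A) = 978824.05 − 978999.21 + 0.3086×579.5 − 0.04193×2.39×579.5 = -54.40 mGal
Δg_SB(B) = 978564.12 − 978999.21 + 0.3086×2126.3 − 0.04193×2.39×2126.3 = 8.00 mGal
Difference = 8.00 − (-54.40) = 62.40 mGal

62.4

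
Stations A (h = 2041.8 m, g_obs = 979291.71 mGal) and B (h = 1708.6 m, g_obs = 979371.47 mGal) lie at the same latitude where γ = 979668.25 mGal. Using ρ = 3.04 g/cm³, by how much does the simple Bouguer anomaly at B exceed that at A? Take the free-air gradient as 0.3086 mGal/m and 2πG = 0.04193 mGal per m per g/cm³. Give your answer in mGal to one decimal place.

Δg_SB(A) = 979291.71 − 979668.25 + 0.3086×2041.8 − 0.04193×3.04×2041.8 = -6.70 mGal
Δg_SB(B) = 979371.47 − 979668.25 + 0.3086×1708.6 − 0.04193×3.04×1708.6 = 12.70 mGal
Difference = 12.70 − (-6.70) = 19.40 mGal

19.4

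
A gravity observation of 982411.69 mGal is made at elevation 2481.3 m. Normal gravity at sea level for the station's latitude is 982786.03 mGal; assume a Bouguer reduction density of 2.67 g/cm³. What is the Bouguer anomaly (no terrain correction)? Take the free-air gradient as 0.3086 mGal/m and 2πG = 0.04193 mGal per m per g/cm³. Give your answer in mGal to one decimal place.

113.6

Free-air correction = 0.3086 × 2481.3 = 765.73 mGal
Free-air anomaly = 982411.69 − 982786.03 + (765.73) = 391.39 mGal
Bouguer slab correction = 0.04193 × 2.67 × 2481.3 = 277.79 mGal
Simple Bouguer anomaly = 391.39 − (277.79) = 113.60 mGal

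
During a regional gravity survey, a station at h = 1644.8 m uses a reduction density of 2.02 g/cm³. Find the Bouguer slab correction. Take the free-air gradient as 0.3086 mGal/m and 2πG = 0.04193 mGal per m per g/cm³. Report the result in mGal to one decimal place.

139.3

Bouguer slab correction = 0.04193 × 2.02 × 1644.8 = 139.3 mGal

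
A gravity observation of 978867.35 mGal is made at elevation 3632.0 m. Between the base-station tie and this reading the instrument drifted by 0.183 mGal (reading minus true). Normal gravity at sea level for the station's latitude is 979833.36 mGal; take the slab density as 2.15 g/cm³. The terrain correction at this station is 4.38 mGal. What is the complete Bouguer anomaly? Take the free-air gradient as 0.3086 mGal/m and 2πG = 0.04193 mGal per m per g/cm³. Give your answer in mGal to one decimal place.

-168.4

Drift-corrected reading = 978867.35 − (0.183) = 978867.167 mGal
Free-air correction = 0.3086 × 3632.0 = 1120.84 mGal
Free-air anomaly = 978867.167 − 979833.36 + (1120.84) = 154.647 mGal
Bouguer slab correction = 0.04193 × 2.15 × 3632.0 = 327.42 mGal
Simple Bouguer anomaly = 154.647 − (327.42) = -172.773 mGal
Complete Bouguer anomaly = -172.773 + 4.38 = -168.393 mGal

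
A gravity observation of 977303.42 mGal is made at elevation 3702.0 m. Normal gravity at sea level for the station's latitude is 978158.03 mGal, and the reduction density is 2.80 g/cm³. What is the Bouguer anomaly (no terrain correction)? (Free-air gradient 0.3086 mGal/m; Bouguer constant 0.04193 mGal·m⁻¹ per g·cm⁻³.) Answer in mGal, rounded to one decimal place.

-146.8

Free-air correction = 0.3086 × 3702.0 = 1142.44 mGal
Free-air anomaly = 977303.42 − 978158.03 + (1142.44) = 287.83 mGal
Bouguer slab correction = 0.04193 × 2.80 × 3702.0 = 434.63 mGal
Simple Bouguer anomaly = 287.83 − (434.63) = -146.80 mGal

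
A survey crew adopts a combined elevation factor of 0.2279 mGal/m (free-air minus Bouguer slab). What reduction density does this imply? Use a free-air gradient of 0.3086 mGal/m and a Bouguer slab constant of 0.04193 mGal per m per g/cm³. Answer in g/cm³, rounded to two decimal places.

0.2279 = 0.3086 − 0.04193 × ρ
ρ = (0.3086 − 0.2279) / 0.04193 = 1.92 g/cm³

1.92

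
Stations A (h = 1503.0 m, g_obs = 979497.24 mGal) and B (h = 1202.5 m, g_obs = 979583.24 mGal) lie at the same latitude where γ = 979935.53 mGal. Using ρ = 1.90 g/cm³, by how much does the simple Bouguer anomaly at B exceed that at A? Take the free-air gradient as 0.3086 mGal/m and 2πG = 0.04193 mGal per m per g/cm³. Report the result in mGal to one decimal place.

Δg_SB(A) = 979497.24 − 979935.53 + 0.3086×1503.0 − 0.04193×1.90×1503.0 = -94.20 mGal
Δg_SB(B) = 979583.24 − 979935.53 + 0.3086×1202.5 − 0.04193×1.90×1202.5 = -77.00 mGal
Difference = -77.00 − (-94.20) = 17.20 mGal

17.2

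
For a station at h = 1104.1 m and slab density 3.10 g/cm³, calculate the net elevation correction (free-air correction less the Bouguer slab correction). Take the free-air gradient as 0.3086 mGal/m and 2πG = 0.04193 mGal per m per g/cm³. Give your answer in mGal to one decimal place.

Combined gradient = 0.3086 − 0.04193 × 3.10 = 0.1786170 mGal/m
Combined elevation correction = 0.1786170 × 1104.1 = 197.2 mGal

197.2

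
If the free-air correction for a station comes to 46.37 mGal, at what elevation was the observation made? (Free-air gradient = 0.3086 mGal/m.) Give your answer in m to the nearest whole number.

150

h = 46.37 / 0.3086 = 150.26 m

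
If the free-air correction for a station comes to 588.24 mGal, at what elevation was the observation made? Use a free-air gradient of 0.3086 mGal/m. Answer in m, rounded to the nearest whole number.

1906

h = 588.24 / 0.3086 = 1906.16 m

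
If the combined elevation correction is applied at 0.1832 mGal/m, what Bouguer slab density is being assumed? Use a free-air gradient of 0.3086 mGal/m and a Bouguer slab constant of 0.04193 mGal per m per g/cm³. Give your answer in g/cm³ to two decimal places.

0.1832 = 0.3086 − 0.04193 × ρ
ρ = (0.3086 − 0.1832) / 0.04193 = 2.99 g/cm³

2.99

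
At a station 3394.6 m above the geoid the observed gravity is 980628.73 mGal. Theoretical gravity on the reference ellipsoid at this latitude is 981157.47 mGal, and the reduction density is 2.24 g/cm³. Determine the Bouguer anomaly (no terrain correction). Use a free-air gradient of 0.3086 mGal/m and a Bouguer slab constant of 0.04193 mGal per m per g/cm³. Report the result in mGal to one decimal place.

200.0

Free-air correction = 0.3086 × 3394.6 = 1047.57 mGal
Free-air anomaly = 980628.73 − 981157.47 + (1047.57) = 518.83 mGal
Bouguer slab correction = 0.04193 × 2.24 × 3394.6 = 318.83 mGal
Simple Bouguer anomaly = 518.83 − (318.83) = 200.00 mGal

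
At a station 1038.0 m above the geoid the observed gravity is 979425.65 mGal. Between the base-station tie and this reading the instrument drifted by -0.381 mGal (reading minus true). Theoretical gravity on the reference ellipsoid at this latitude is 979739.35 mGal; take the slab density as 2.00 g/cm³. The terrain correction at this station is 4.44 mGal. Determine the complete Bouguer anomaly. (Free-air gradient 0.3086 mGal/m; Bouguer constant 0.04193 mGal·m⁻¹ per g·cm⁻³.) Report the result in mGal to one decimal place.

-75.6

Drift-corrected reading = 979425.65 − (-0.381) = 979426.031 mGal
Free-air correction = 0.3086 × 1038.0 = 320.33 mGal
Free-air anomaly = 979426.031 − 979739.35 + (320.33) = 7.011 mGal
Bouguer slab correction = 0.04193 × 2.00 × 1038.0 = 87.05 mGal
Simple Bouguer anomaly = 7.011 − (87.05) = -80.039 mGal
Complete Bouguer anomaly = -80.039 + 4.44 = -75.599 mGal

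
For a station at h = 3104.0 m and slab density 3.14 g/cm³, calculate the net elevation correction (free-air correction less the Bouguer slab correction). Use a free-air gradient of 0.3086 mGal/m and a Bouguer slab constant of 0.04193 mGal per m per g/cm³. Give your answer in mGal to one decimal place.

549.2

Combined gradient = 0.3086 − 0.04193 × 3.14 = 0.1769398 mGal/m
Combined elevation correction = 0.1769398 × 3104.0 = 549.2 mGal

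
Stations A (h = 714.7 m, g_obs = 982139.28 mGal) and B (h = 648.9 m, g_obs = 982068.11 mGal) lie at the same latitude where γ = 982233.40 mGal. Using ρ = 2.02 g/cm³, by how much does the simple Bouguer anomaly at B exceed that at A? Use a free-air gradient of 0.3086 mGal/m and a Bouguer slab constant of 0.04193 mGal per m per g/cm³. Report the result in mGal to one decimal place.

-85.9

Δg_SB(A) = 982139.28 − 982233.40 + 0.3086×714.7 − 0.04193×2.02×714.7 = 65.90 mGal
Δg_SB(B) = 982068.11 − 982233.40 + 0.3086×648.9 − 0.04193×2.02×648.9 = -20.00 mGal
Difference = -20.00 − (65.90) = -85.90 mGal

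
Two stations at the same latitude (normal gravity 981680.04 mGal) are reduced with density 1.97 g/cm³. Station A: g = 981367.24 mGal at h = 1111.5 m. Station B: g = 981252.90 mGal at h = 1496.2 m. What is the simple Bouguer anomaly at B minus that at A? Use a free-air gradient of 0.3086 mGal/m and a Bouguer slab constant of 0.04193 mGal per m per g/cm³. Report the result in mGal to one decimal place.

-27.4

Δg_SB(A) = 981367.24 − 981680.04 + 0.3086×1111.5 − 0.04193×1.97×1111.5 = -61.60 mGal
Δg_SB(B) = 981252.90 − 981680.04 + 0.3086×1496.2 − 0.04193×1.97×1496.2 = -89.00 mGal
Difference = -89.00 − (-61.60) = -27.40 mGal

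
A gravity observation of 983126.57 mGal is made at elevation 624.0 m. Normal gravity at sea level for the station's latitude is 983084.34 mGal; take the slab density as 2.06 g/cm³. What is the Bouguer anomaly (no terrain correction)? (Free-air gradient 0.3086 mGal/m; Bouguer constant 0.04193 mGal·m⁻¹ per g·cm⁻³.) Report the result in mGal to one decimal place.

Free-air correction = 0.3086 × 624.0 = 192.57 mGal
Free-air anomaly = 983126.57 − 983084.34 + (192.57) = 234.80 mGal
Bouguer slab correction = 0.04193 × 2.06 × 624.0 = 53.90 mGal
Simple Bouguer anomaly = 234.80 − (53.90) = 180.90 mGal

180.9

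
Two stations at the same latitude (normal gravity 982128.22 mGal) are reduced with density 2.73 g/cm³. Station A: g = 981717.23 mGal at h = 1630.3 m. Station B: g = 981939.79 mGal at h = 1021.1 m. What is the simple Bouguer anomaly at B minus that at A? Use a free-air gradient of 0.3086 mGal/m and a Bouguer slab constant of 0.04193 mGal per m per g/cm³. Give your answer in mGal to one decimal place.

Δg_SB(A) = 981717.23 − 982128.22 + 0.3086×1630.3 − 0.04193×2.73×1630.3 = -94.50 mGal
Δg_SB(B) = 981939.79 − 982128.22 + 0.3086×1021.1 − 0.04193×2.73×1021.1 = 9.80 mGal
Difference = 9.80 − (-94.50) = 104.30 mGal

104.3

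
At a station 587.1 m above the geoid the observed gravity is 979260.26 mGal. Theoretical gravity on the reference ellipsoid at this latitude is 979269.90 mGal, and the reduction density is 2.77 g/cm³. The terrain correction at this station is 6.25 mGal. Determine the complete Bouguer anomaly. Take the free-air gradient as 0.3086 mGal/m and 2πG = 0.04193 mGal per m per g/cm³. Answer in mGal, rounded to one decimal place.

Free-air correction = 0.3086 × 587.1 = 181.18 mGal
Free-air anomaly = 979260.26 − 979269.90 + (181.18) = 171.54 mGal
Bouguer slab correction = 0.04193 × 2.77 × 587.1 = 68.19 mGal
Simple Bouguer anomaly = 171.54 − (68.19) = 103.35 mGal
Complete Bouguer anomaly = 103.35 + 6.25 = 109.60 mGal

109.6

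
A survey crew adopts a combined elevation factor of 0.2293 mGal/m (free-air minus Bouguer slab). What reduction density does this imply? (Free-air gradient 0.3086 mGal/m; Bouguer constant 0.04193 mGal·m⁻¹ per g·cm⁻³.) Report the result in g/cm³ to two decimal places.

0.2293 = 0.3086 − 0.04193 × ρ
ρ = (0.3086 − 0.2293) / 0.04193 = 1.89 g/cm³

1.89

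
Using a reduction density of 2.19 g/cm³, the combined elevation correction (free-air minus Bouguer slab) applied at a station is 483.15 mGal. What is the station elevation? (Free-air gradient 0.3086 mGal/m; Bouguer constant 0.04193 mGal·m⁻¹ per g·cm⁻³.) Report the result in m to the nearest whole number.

2229

Combined gradient = 0.3086 − 0.04193 × 2.19 = 0.2167733 mGal/m
h = 483.15 / 0.2167733 = 2228.83 m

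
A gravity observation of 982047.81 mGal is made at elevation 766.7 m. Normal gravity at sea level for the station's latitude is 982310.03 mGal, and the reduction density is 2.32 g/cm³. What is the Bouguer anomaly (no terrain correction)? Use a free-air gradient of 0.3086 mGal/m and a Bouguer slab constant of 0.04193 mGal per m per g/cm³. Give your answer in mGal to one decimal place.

Free-air correction = 0.3086 × 766.7 = 236.60 mGal
Free-air anomaly = 982047.81 − 982310.03 + (236.60) = -25.62 mGal
Bouguer slab correction = 0.04193 × 2.32 × 766.7 = 74.58 mGal
Simple Bouguer anomaly = -25.62 − (74.58) = -100.20 mGal

-100.2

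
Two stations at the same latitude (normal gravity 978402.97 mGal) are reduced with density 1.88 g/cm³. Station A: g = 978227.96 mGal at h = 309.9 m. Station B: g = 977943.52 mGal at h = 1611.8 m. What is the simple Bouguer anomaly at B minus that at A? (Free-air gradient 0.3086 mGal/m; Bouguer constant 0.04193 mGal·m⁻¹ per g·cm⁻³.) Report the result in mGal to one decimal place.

Δg_SB(A) = 978227.96 − 978402.97 + 0.3086×309.9 − 0.04193×1.88×309.9 = -103.80 mGal
Δg_SB(B) = 977943.52 − 978402.97 + 0.3086×1611.8 − 0.04193×1.88×1611.8 = -89.10 mGal
Difference = -89.10 − (-103.80) = 14.70 mGal

14.7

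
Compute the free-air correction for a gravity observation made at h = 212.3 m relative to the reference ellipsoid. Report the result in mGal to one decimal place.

Free-air correction = 0.3086 × 212.3 = 65.5 mGal

65.5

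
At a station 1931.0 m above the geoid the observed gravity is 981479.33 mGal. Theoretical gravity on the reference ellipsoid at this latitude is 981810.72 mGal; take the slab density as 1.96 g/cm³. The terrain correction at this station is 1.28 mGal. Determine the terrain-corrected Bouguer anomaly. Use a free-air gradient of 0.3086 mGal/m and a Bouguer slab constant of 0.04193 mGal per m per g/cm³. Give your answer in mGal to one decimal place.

107.1

Free-air correction = 0.3086 × 1931.0 = 595.91 mGal
Free-air anomaly = 981479.33 − 981810.72 + (595.91) = 264.52 mGal
Bouguer slab correction = 0.04193 × 1.96 × 1931.0 = 158.69 mGal
Simple Bouguer anomaly = 264.52 − (158.69) = 105.83 mGal
Complete Bouguer anomaly = 105.83 + 1.28 = 107.11 mGal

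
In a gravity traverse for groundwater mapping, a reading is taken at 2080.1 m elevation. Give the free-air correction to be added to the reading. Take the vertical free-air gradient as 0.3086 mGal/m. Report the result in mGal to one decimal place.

641.9

Free-air correction = 0.3086 × 2080.1 = 641.9 mGal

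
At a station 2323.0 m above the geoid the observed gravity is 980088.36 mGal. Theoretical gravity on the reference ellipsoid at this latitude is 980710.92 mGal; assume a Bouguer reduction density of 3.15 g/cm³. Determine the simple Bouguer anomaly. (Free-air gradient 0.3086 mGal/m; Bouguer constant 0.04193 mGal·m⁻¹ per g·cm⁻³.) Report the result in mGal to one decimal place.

-212.5

Free-air correction = 0.3086 × 2323.0 = 716.88 mGal
Free-air anomaly = 980088.36 − 980710.92 + (716.88) = 94.32 mGal
Bouguer slab correction = 0.04193 × 3.15 × 2323.0 = 306.82 mGal
Simple Bouguer anomaly = 94.32 − (306.82) = -212.50 mGal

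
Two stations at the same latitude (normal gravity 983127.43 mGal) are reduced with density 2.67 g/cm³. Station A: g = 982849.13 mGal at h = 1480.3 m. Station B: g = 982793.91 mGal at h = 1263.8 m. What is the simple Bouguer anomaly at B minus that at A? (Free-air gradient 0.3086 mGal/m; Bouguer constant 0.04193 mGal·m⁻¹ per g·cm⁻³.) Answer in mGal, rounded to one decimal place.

Δg_SB(A) = 982849.13 − 983127.43 + 0.3086×1480.3 − 0.04193×2.67×1480.3 = 12.80 mGal
Δg_SB(B) = 982793.91 − 983127.43 + 0.3086×1263.8 − 0.04193×2.67×1263.8 = -85.00 mGal
Difference = -85.00 − (12.80) = -97.80 mGal

-97.8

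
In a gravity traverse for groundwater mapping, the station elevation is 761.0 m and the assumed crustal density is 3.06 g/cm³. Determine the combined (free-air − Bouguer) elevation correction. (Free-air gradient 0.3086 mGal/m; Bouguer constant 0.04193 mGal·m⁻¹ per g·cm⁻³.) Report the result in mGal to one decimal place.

Combined gradient = 0.3086 − 0.04193 × 3.06 = 0.1802942 mGal/m
Combined elevation correction = 0.1802942 × 761.0 = 137.2 mGal

137.2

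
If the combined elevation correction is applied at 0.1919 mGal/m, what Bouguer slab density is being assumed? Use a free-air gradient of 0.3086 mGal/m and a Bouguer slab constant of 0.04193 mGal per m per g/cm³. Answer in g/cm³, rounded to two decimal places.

0.1919 = 0.3086 − 0.04193 × ρ
ρ = (0.3086 − 0.1919) / 0.04193 = 2.78 g/cm³

2.78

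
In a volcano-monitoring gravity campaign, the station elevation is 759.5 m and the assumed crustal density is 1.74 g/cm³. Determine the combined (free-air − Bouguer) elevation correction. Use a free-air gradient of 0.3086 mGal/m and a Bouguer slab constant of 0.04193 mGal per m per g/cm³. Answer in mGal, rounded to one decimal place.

179.0

Combined gradient = 0.3086 − 0.04193 × 1.74 = 0.2356418 mGal/m
Combined elevation correction = 0.2356418 × 759.5 = 179.0 mGal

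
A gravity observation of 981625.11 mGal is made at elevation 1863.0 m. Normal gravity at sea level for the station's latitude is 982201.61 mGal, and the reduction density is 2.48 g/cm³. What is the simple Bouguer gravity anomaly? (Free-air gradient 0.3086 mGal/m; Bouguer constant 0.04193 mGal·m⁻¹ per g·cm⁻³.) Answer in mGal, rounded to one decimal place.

Free-air correction = 0.3086 × 1863.0 = 574.92 mGal
Free-air anomaly = 981625.11 − 982201.61 + (574.92) = -1.58 mGal
Bouguer slab correction = 0.04193 × 2.48 × 1863.0 = 193.73 mGal
Simple Bouguer anomaly = -1.58 − (193.73) = -195.31 mGal

-195.3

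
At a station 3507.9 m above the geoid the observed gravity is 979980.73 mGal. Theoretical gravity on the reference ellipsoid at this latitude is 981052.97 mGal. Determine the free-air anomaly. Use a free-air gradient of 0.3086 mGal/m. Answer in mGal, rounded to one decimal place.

10.3

Free-air correction = 0.3086 × 3507.9 = 1082.54 mGal
Free-air anomaly = 979980.73 − 981052.97 + (1082.54) = 10.30 mGal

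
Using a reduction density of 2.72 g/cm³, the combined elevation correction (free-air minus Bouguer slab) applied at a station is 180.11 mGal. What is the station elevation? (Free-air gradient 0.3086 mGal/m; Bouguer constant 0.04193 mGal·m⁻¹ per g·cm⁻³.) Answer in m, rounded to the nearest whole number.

926

Combined gradient = 0.3086 − 0.04193 × 2.72 = 0.1945504 mGal/m
h = 180.11 / 0.1945504 = 925.78 m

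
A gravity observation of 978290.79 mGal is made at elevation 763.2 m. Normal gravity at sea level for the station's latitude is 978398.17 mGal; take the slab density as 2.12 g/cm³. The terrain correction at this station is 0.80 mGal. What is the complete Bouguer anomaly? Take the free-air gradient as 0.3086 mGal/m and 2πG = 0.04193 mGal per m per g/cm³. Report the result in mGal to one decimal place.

61.1

Free-air correction = 0.3086 × 763.2 = 235.52 mGal
Free-air anomaly = 978290.79 − 978398.17 + (235.52) = 128.14 mGal
Bouguer slab correction = 0.04193 × 2.12 × 763.2 = 67.84 mGal
Simple Bouguer anomaly = 128.14 − (67.84) = 60.30 mGal
Complete Bouguer anomaly = 60.30 + 0.80 = 61.10 mGal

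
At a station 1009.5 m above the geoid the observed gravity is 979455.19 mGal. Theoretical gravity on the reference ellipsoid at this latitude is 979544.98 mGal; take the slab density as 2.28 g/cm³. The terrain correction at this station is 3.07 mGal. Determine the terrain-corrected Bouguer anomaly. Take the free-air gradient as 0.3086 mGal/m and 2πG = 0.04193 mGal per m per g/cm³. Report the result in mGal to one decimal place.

Free-air correction = 0.3086 × 1009.5 = 311.53 mGal
Free-air anomaly = 979455.19 − 979544.98 + (311.53) = 221.74 mGal
Bouguer slab correction = 0.04193 × 2.28 × 1009.5 = 96.51 mGal
Simple Bouguer anomaly = 221.74 − (96.51) = 125.23 mGal
Complete Bouguer anomaly = 125.23 + 3.07 = 128.30 mGal

128.3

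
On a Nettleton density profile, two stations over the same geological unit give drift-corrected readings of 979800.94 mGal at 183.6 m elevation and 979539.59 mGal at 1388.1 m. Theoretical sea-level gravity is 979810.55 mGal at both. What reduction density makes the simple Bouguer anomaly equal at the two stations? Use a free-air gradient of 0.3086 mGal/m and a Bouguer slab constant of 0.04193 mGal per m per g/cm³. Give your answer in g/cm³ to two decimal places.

2.19

Δg_obs = 979539.59 − 979800.94 = -261.35 mGal over Δh = 1388.1 − 183.6 = 1204.5 m
Equal Bouguer anomalies ⇒ Δg_obs + (0.3086 − 0.04193ρ)·Δh = 0
0.3086 − 0.04193ρ = −Δg_obs/Δh = 0.21698
ρ = (0.3086 − 0.21698) / 0.04193 = 2.19 g/cm³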